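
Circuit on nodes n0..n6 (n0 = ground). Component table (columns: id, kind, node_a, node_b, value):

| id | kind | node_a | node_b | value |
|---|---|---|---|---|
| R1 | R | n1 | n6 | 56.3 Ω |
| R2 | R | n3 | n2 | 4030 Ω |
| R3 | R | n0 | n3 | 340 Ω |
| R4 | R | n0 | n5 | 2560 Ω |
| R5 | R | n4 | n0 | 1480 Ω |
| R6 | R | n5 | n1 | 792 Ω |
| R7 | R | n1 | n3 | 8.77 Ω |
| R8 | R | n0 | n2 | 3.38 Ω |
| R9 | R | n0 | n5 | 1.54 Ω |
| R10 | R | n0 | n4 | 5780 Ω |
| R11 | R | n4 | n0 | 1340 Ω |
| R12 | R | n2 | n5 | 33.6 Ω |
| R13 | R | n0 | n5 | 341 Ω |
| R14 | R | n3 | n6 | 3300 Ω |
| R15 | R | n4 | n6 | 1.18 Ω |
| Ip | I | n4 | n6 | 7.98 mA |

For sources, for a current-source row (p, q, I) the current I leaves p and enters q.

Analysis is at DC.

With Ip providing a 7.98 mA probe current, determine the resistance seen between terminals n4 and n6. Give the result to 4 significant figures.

Apply KCL at each of the 6 non-ground nodes and solve the resulting linear system.
Node n1: branches {R1, R6, R7} → V_1 = 0.002364
Node n2: branches {R2, R8, R12} → V_2 = 2.160e-06
Node n3: branches {R2, R3, R7, R14} → V_3 = 0.002302
Node n4: branches {R5, R10, R11, R15, Ip} → V_4 = -0.006470
Node n5: branches {R4, R6, R9, R12, R13} → V_5 = 4.460e-06
Node n6: branches {R1, R14, R15, Ip} → V_6 = 0.002934

R_eq = 1.178 Ω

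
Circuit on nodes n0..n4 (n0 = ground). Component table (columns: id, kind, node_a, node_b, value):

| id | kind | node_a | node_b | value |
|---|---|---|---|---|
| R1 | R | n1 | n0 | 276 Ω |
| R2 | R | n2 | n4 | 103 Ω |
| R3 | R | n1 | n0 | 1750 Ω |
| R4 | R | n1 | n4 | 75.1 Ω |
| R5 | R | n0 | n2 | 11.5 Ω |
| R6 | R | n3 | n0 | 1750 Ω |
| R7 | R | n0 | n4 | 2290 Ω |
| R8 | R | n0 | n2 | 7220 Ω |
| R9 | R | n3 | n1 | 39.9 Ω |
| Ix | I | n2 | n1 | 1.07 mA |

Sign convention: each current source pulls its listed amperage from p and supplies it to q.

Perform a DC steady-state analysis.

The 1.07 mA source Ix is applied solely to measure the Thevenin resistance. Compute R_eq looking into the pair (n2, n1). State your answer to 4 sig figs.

Apply KCL at each of the 4 non-ground nodes and solve the resulting linear system.
Node n1: branches {R1, R3, R4, R9, Ix} → V_1 = 0.09882
Node n2: branches {R2, R5, R8, Ix} → V_2 = -0.005663
Node n3: branches {R6, R9} → V_3 = 0.09662
Node n4: branches {R2, R4, R7} → V_4 = 0.05375

R_eq = 97.65 Ω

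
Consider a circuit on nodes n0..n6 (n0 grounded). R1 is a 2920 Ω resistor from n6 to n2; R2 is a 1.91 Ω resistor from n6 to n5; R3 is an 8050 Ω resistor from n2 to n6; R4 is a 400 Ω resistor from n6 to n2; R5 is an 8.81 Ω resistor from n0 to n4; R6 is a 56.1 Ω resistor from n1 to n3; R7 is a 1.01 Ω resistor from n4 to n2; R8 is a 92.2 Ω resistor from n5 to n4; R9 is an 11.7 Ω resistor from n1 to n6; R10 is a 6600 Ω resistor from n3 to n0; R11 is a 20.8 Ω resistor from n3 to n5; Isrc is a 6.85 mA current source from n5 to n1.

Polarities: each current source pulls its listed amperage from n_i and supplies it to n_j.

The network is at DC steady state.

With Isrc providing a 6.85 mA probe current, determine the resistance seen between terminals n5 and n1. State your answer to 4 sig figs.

R_eq = 11.56 Ω

MNA unknowns: 6 node voltages V₁..V_6
R1: Y=0.0003425 on G[6,2]
R2: Y=0.5236 on G[6,5]
R3: Y=0.0001242 on G[2,6]
R4: Y=0.002500 on G[6,2]
R5: Y=0.1135 on G[0,4]
R6: Y=0.01783 on G[1,3]
R7: Y=0.9901 on G[4,2]
R8: Y=0.01085 on G[5,4]
R9: Y=0.08547 on G[1,6]
R10: Y=0.0001515 on G[3,0]
R11: Y=0.04808 on G[3,5]
Isrc: z[5]−=0.00685, z[1]+=0.00685
solve → V1=0.07656, V2=3.150e-07, V3=0.01877, V4=-2.505e-05, V5=-0.002603, V6=0.008465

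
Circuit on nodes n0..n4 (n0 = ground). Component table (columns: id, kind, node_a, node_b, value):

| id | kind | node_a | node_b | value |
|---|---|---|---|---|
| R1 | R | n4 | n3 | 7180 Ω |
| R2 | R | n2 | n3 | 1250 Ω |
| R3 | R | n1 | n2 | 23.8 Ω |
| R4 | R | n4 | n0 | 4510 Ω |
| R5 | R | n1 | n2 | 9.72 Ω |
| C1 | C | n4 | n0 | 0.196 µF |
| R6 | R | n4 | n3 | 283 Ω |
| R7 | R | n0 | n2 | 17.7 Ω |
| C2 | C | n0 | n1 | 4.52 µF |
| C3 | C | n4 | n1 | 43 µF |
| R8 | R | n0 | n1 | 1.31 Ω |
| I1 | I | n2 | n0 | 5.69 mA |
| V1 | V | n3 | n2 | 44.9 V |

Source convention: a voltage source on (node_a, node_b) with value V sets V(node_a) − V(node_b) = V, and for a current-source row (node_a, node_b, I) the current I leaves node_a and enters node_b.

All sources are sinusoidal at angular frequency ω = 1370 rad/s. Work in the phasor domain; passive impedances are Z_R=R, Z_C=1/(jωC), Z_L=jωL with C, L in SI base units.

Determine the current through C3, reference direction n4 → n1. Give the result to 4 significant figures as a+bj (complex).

MNA unknowns: 4 node voltages V₁..V_4 plus 1 source current (V1)
R1: Y=0.0001393+0.000j on G[4,3]
R2: Y=0.0008000+0.000j on G[2,3]
R3: Y=0.04202+0.000j on G[1,2]
R4: Y=0.0002217+0.000j on G[4,0]
R5: Y=0.1029+0.000j on G[1,2]
C1: Y=0.000+0.0002685j on G[4,0]
R6: Y=0.003534+0.000j on G[4,3]
R7: Y=0.05650+0.000j on G[0,2]
C2: Y=0.000+0.006192j on G[0,1]
C3: Y=0.000+0.05891j on G[4,1]
R8: Y=0.7634+0.000j on G[0,1]
I1: z[2]−=0.00569, z[0]+=0.00569
V1: row V3−V2=44.9, i_V1 at 3,2
solve → V1=0.05020+0.003713j, V2=-0.7924-0.04607j, V3=44.11-0.04607j, V4=0.2260-2.719j
aux → i_V1=-0.1971-0.009817j

0.1604+0.01036j A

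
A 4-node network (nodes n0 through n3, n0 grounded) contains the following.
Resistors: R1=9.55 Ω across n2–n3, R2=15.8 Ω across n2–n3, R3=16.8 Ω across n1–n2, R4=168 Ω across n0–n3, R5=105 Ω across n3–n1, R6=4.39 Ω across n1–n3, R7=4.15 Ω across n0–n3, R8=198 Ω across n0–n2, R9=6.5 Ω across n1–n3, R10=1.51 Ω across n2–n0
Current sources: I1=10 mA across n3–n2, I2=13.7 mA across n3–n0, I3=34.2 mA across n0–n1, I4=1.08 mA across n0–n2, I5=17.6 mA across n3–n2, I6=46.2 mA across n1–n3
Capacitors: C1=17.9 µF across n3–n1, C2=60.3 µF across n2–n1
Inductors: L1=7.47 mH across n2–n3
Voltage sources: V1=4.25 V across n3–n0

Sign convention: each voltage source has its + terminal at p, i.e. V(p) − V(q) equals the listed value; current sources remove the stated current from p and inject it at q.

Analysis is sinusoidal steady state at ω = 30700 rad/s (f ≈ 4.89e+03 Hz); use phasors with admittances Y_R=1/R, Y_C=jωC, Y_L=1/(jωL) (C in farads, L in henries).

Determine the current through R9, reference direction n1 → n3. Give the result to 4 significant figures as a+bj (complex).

-0.2754+0.07048j A

Apply KCL at each of the 3 non-ground nodes and solve the resulting linear system.
Node n1: branches {I3, C1, R3, R5, R6, C2, R9, I6} → V_1 = 2.460+0.4581j
Node n2: branches {R1, I1, R2, R3, L1, C2, R8, I4, R10, I5} → V_2 = 2.009+0.9514j
Node n3: branches {R1, I1, I2, R2, C1, R4, R5, L1, R6, R7, R9, I5, I6, V1} → V_3 = 4.250+0.000j
Source currents: i(V1)=-2.369-0.6349j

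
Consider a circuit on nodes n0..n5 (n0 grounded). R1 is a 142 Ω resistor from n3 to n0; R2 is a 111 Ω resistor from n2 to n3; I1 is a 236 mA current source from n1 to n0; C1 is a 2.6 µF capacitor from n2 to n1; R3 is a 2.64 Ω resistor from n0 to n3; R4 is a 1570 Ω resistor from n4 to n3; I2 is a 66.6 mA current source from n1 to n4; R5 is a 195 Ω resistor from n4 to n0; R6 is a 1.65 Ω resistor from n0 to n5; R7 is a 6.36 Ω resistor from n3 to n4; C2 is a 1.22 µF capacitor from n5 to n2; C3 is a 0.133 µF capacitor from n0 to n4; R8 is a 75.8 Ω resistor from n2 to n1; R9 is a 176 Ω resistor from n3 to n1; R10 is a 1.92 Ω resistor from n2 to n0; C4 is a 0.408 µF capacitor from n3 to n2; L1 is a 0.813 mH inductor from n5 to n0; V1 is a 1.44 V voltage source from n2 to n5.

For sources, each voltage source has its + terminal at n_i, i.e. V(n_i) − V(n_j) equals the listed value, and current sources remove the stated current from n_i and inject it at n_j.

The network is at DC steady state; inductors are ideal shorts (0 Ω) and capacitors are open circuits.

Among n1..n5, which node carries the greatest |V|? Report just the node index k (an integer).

1

Element admittances at DC:
  Y(R1) = 0.007042 S between n3,n0
  Y(R2) = 0.009009 S between n2,n3
  I1: injects 0.236 A into n0 (from n1)
  Y(C1) = 0.000 S between n2,n1
  Y(R3) = 0.3788 S between n0,n3
  Y(R4) = 0.0006369 S between n4,n3
  I2: injects 0.0666 A into n4 (from n1)
  Y(R5) = 0.005128 S between n4,n0
  Y(R6) = 0.6061 S between n0,n5
  Y(R7) = 0.1572 S between n3,n4
  Y(C2) = 0.000 S between n5,n2
  Y(C3) = 0.000 S between n0,n4
  Y(R8) = 0.01319 S between n2,n1
  Y(R9) = 0.005682 S between n3,n1
  Y(R10) = 0.5208 S between n2,n0
  Y(C4) = 0.000 S between n3,n2
  L1: short n5↔n0 (DC inductor)
  V1: constraint V(n2)−V(n5) = 1.44
Assemble and solve the 7×7 MNA system:
  V(n1)=-15.03  V(n2)=1.440  V(n3)=-0.01956  V(n4)=0.3897  V(n5)=0.000
  i(L1)=-0.9805  i(V1)=-0.9805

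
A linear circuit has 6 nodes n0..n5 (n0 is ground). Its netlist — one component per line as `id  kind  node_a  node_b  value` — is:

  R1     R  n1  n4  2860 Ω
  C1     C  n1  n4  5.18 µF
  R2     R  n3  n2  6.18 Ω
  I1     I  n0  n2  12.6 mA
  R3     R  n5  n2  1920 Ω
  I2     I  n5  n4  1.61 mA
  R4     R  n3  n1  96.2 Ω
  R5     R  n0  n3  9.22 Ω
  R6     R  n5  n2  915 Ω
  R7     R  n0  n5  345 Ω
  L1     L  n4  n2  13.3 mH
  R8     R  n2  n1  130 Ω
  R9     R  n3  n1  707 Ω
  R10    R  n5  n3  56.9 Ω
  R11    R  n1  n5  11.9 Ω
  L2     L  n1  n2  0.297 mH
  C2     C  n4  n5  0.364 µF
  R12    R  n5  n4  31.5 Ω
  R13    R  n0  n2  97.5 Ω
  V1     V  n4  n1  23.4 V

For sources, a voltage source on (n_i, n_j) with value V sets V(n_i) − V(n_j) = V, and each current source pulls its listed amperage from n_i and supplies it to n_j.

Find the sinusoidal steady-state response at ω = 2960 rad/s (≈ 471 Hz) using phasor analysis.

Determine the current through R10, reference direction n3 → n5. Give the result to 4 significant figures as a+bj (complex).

-0.08079-0.001297j A

MNA unknowns: 5 node voltages V₁..V_5 plus 1 source current (V1)
R1: Y=0.0003497+0.000j on G[1,4]
C1: Y=0.000+0.01533j on G[1,4]
R2: Y=0.1618+0.000j on G[3,2]
I1: z[0]−=0.0126, z[2]+=0.0126
R3: Y=0.0005208+0.000j on G[5,2]
I2: z[5]−=0.00161, z[4]+=0.00161
R4: Y=0.01040+0.000j on G[3,1]
R5: Y=0.1085+0.000j on G[0,3]
R6: Y=0.001093+0.000j on G[5,2]
R7: Y=0.002899+0.000j on G[0,5]
L1: Y=0.000-0.02540j on G[4,2]
R8: Y=0.007692+0.000j on G[2,1]
R9: Y=0.001414+0.000j on G[3,1]
R10: Y=0.01757+0.000j on G[5,3]
R11: Y=0.08403+0.000j on G[1,5]
L2: Y=0.000-1.138j on G[1,2]
C2: Y=0.000+0.001077j on G[4,5]
R12: Y=0.03175+0.000j on G[5,4]
R13: Y=0.01026+0.000j on G[0,2]
V1: row V4−V1=23.4, i_V1 at 4,1
solve → V1=-0.8947-0.07996j, V2=-0.3837-0.004767j, V3=0.02884-0.001482j, V4=22.51-0.07996j, V5=4.626+0.07234j
aux → i_V1=-0.5724+0.2082j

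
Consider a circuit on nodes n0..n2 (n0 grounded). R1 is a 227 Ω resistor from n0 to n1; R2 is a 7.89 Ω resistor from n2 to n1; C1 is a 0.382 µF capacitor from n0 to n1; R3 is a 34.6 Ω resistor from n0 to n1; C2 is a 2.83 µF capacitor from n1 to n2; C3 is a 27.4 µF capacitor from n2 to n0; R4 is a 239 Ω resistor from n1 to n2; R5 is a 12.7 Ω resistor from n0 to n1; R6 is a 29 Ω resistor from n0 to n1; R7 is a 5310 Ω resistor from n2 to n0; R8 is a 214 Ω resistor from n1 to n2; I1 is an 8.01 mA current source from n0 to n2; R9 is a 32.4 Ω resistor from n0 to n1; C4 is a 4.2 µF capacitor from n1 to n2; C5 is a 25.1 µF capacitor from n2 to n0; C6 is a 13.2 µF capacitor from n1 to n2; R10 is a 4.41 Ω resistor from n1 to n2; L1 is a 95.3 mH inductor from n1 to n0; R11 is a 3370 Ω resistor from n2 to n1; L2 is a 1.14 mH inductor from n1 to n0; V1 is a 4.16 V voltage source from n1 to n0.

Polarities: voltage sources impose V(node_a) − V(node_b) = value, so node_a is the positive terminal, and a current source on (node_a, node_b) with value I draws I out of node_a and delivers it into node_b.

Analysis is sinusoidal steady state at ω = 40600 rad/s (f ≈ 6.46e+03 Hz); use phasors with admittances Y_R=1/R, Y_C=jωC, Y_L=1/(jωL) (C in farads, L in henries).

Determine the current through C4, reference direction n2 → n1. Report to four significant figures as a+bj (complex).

0.06240-0.5044j A

MNA unknowns: 2 node voltages V₁..V_2 plus 1 source current (V1)
R1: Y=0.004405+0.000j on G[0,1]
R2: Y=0.1267+0.000j on G[2,1]
C1: Y=0.000+0.01551j on G[0,1]
R3: Y=0.02890+0.000j on G[0,1]
C2: Y=0.000+0.1149j on G[1,2]
C3: Y=0.000+1.112j on G[2,0]
R4: Y=0.004184+0.000j on G[1,2]
R5: Y=0.07874+0.000j on G[0,1]
R6: Y=0.03448+0.000j on G[0,1]
R7: Y=0.0001883+0.000j on G[2,0]
R8: Y=0.004673+0.000j on G[1,2]
I1: z[0]−=0.00801, z[2]+=0.00801
R9: Y=0.03086+0.000j on G[0,1]
C4: Y=0.000+0.1705j on G[1,2]
C5: Y=0.000+1.019j on G[2,0]
C6: Y=0.000+0.5359j on G[1,2]
R10: Y=0.2268+0.000j on G[1,2]
L1: Y=0.000-0.0002585j on G[1,0]
R11: Y=0.0002967+0.000j on G[2,1]
L2: Y=0.000-0.02161j on G[1,0]
V1: row V1−V0=4.16, i_V1 at 1,0
solve → V1=4.160+0.000j, V2=1.202-0.3659j
aux → i_V1=-1.510-2.536j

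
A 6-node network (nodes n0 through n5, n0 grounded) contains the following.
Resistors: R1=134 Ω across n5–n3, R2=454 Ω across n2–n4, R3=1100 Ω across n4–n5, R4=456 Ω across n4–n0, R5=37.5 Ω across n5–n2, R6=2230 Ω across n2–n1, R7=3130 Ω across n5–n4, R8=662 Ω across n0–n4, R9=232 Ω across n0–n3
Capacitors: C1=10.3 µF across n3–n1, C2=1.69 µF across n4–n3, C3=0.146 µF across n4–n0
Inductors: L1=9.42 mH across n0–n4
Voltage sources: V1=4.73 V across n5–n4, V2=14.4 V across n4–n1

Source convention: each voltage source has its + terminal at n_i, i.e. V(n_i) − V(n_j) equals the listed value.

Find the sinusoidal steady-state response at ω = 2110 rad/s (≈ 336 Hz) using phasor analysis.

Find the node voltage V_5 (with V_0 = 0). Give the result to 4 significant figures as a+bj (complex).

4.358+0.8989j V

MNA unknowns: 5 node voltages V₁..V_5 plus 2 source currents (V1, V2)
R1: Y=0.007463+0.000j on G[5,3]
C1: Y=0.000+0.02173j on G[3,1]
R2: Y=0.002203+0.000j on G[2,4]
C2: Y=0.000+0.003566j on G[4,3]
R3: Y=0.0009091+0.000j on G[4,5]
R4: Y=0.002193+0.000j on G[4,0]
R5: Y=0.02667+0.000j on G[5,2]
L1: Y=0.000-0.05031j on G[0,4]
R6: Y=0.0004484+0.000j on G[2,1]
R7: Y=0.0003195+0.000j on G[5,4]
C3: Y=0.000+0.0003081j on G[4,0]
R8: Y=0.001511+0.000j on G[0,4]
R9: Y=0.004310+0.000j on G[0,3]
V1: row V5−V4=4.73, i_V1 at 5,4
V2: row V4−V1=14.4, i_V2 at 4,1
solve → V1=-14.77+0.8989j, V2=3.710+0.8989j, V3=-10.11-5.091j, V4=-0.3722+0.8989j, V5=4.358+0.8989j
aux → i_V1=-0.1310-0.04470j, i_V2=-0.1385-0.1014j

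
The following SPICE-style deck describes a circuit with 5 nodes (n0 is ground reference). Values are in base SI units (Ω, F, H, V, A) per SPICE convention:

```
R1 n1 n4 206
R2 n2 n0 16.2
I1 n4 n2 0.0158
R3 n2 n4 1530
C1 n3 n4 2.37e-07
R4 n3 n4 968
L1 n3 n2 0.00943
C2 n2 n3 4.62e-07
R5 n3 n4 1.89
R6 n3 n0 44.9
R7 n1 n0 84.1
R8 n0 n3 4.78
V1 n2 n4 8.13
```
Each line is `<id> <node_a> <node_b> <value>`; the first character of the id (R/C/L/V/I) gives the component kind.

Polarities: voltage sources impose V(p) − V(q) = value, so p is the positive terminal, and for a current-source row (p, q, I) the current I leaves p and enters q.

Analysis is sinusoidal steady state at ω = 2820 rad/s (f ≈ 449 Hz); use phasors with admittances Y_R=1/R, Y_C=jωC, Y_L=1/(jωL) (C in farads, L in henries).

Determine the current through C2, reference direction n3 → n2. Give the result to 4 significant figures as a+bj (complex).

Apply KCL at each of the 4 non-ground nodes and solve the resulting linear system.
Node n1: branches {R1, R7} → V_1 = -0.6493+0.1052j
Node n2: branches {R2, I1, R3, L1, C2, V1} → V_2 = 5.890+0.3628j
Node n3: branches {C1, R4, L1, C2, R5, R6, R8} → V_3 = -1.537-0.1021j
Node n4: branches {R1, I1, R3, C1, R4, R5, V1} → V_4 = -2.240+0.3628j
Source currents: i(V1)=-0.3700+0.2472j

0.0006057-0.009677j A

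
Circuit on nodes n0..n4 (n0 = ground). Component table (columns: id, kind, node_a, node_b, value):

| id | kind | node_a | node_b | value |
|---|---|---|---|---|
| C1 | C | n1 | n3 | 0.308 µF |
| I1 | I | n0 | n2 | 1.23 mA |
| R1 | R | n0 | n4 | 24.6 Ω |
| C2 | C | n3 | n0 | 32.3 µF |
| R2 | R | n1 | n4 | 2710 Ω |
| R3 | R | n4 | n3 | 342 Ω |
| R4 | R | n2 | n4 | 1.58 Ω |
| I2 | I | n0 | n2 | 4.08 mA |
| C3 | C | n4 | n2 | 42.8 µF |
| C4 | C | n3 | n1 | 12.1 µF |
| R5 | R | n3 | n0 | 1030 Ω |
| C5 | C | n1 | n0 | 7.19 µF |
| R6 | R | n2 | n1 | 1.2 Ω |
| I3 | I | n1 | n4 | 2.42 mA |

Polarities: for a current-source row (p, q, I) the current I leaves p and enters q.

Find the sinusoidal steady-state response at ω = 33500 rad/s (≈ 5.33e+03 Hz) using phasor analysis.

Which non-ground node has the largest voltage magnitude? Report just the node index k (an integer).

4

Apply KCL at each of the 4 non-ground nodes and solve the resulting linear system.
Node n1: branches {C1, R2, C4, C5, R6, I3} → V_1 = 0.0007467-0.009004j
Node n2: branches {I1, R4, I2, C3, R6} → V_2 = 0.009484-0.008513j
Node n3: branches {C1, C2, R3, C4, R5} → V_3 = 0.0001951-0.002518j
Node n4: branches {R1, R2, R3, R4, C3, I3} → V_4 = 0.01023-0.009558j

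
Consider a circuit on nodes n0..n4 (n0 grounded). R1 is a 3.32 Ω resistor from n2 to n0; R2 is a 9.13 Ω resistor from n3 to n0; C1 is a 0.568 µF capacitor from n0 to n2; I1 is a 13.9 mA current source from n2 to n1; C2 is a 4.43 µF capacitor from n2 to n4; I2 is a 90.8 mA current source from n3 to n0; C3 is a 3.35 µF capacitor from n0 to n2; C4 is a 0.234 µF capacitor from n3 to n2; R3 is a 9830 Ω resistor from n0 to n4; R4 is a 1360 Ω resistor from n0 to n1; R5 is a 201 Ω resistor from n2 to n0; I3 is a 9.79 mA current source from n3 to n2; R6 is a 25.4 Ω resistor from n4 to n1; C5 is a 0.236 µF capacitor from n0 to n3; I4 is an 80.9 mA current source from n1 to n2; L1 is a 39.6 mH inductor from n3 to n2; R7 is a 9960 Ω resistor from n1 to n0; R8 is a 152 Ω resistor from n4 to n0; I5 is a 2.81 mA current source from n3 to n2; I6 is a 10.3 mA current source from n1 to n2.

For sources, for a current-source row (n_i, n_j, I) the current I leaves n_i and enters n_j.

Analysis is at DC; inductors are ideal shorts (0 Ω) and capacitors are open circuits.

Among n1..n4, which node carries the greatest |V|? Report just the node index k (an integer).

Element admittances at DC:
  Y(R1) = 0.3012 S between n2,n0
  Y(R2) = 0.1095 S between n3,n0
  Y(C1) = 0.000 S between n0,n2
  I1: injects 0.0139 A into n1 (from n2)
  Y(C2) = 0.000 S between n2,n4
  I2: injects 0.0908 A into n0 (from n3)
  Y(C3) = 0.000 S between n0,n2
  Y(C4) = 0.000 S between n3,n2
  Y(R3) = 0.0001017 S between n0,n4
  Y(R4) = 0.0007353 S between n0,n1
  Y(R5) = 0.004975 S between n2,n0
  I3: injects 0.00979 A into n2 (from n3)
  Y(R6) = 0.03937 S between n4,n1
  Y(C5) = 0.000 S between n0,n3
  I4: injects 0.0809 A into n2 (from n1)
  L1: short n3↔n2 (DC inductor)
  Y(R7) = 0.0001004 S between n1,n0
  Y(R8) = 0.006579 S between n4,n0
  I5: injects 0.00281 A into n2 (from n3)
  I6: injects 0.0103 A into n2 (from n1)
Assemble and solve the 5×5 MNA system:
  V(n1)=-11.81  V(n2)=-0.03247  V(n3)=-0.03247  V(n4)=-10.09
  i(L1)=-0.09984

1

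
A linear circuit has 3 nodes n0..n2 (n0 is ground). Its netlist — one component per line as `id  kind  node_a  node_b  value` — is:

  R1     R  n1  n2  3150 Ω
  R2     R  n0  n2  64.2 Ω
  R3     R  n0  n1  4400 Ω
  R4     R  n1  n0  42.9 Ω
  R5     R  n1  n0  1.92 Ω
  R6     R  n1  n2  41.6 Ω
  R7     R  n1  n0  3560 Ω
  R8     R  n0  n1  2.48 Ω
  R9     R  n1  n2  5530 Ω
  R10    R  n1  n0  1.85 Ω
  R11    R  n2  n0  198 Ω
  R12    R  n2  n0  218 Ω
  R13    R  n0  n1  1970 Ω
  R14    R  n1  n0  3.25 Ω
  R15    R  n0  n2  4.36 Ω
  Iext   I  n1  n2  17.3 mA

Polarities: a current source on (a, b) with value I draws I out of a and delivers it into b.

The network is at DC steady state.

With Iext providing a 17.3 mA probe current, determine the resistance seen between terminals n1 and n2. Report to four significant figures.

R_eq = 4.040 Ω

Element admittances at DC:
  Y(R1) = 0.0003175 S between n1,n2
  Y(R2) = 0.01558 S between n0,n2
  Y(R3) = 0.0002273 S between n0,n1
  Y(R4) = 0.02331 S between n1,n0
  Y(R5) = 0.5208 S between n1,n0
  Y(R6) = 0.02404 S between n1,n2
  Y(R7) = 0.0002809 S between n1,n0
  Y(R8) = 0.4032 S between n0,n1
  Y(R9) = 0.0001808 S between n1,n2
  Y(R10) = 0.5405 S between n1,n0
  Y(R11) = 0.005051 S between n2,n0
  Y(R12) = 0.004587 S between n2,n0
  Y(R13) = 0.0005076 S between n0,n1
  Y(R14) = 0.3077 S between n1,n0
  Y(R15) = 0.2294 S between n0,n2
  Iext: injects 0.0173 A into n2 (from n1)
Assemble and solve the 2×2 MNA system:
  V(n1)=-0.008675  V(n2)=0.06122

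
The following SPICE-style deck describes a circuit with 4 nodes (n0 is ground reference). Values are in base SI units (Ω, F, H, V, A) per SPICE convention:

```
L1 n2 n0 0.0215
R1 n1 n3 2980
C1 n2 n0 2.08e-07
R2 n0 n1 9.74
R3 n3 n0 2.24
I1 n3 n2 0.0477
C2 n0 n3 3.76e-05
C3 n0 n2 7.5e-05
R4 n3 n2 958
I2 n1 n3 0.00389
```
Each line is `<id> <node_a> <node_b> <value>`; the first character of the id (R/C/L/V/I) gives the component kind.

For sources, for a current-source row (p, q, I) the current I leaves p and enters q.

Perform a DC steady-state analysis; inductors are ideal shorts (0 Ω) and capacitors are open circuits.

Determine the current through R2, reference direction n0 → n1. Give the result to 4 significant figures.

MNA unknowns: 3 node voltages V₁..V_3 plus 1 source current (L1)
L1: row V2−V0=0, i_L1 at 2,0
R1: Y=0.0003356 on G[1,3]
C1: Y=0.000 on G[2,0]
R2: Y=0.1027 on G[0,1]
R3: Y=0.4464 on G[3,0]
I1: z[3]−=0.0477, z[2]+=0.0477
C2: Y=0.000 on G[0,3]
C3: Y=0.000 on G[0,2]
R4: Y=0.001044 on G[3,2]
I2: z[1]−=0.00389, z[3]+=0.00389
solve → V1=-0.03808, V2=0.000, V3=-0.09786
aux → i_L1=0.04760

0.003910 A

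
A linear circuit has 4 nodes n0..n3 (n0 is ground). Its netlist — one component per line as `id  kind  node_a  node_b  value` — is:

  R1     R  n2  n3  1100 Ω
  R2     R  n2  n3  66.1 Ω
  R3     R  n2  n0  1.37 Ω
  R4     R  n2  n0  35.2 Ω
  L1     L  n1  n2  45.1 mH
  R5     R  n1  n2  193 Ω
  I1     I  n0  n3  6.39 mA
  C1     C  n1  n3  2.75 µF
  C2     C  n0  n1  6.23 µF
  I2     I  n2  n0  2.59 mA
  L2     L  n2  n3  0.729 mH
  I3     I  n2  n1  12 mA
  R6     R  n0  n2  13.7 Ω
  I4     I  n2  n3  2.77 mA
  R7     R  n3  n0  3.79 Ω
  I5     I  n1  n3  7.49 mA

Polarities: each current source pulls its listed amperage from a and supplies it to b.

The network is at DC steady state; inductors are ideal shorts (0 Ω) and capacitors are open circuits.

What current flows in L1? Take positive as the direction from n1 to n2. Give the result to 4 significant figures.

0.004510 A

Element admittances at DC:
  Y(R1) = 0.0009091 S between n2,n3
  Y(R2) = 0.01513 S between n2,n3
  Y(R3) = 0.7299 S between n2,n0
  Y(R4) = 0.02841 S between n2,n0
  L1: short n1↔n2 (DC inductor)
  Y(R5) = 0.005181 S between n1,n2
  I1: injects 0.00639 A into n3 (from n0)
  Y(C1) = 0.000 S between n1,n3
  Y(C2) = 0.000 S between n0,n1
  I2: injects 0.00259 A into n0 (from n2)
  L2: short n2↔n3 (DC inductor)
  I3: injects 0.012 A into n1 (from n2)
  Y(R6) = 0.07299 S between n0,n2
  I4: injects 0.00277 A into n3 (from n2)
  Y(R7) = 0.2639 S between n3,n0
  I5: injects 0.00749 A into n3 (from n1)
Assemble and solve the 5×5 MNA system:
  V(n1)=0.003470  V(n2)=0.003470  V(n3)=0.003470
  i(L1)=0.004510  i(L2)=-0.01573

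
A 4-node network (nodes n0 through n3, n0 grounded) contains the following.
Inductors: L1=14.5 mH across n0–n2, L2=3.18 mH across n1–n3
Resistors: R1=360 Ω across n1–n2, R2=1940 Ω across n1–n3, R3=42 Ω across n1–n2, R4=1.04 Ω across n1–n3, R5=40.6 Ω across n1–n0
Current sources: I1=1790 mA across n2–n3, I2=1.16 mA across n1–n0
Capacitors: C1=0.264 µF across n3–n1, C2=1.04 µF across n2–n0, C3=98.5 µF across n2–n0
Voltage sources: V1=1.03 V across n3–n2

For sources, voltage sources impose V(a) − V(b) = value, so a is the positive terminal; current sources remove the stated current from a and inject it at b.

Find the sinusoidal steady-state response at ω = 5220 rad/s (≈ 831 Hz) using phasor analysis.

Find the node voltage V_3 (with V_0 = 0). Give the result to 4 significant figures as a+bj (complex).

Element admittances at ω=5220 rad/s:
  Y(L1) = 0.000-0.01321j S between n0,n2
  Y(R1) = 0.002778+0.000j S between n1,n2
  I1: injects 1.79 A into n3 (from n2)
  Y(R2) = 0.0005155+0.000j S between n1,n3
  Y(R3) = 0.02381+0.000j S between n1,n2
  Y(C1) = 0.000+0.001378j S between n3,n1
  I2: injects 0.00116 A into n0 (from n1)
  Y(C2) = 0.000+0.005429j S between n2,n0
  Y(L2) = 0.000-0.06024j S between n1,n3
  Y(C3) = 0.000+0.5142j S between n2,n0
  Y(R4) = 0.9615+0.000j S between n1,n3
  Y(R5) = 0.02463+0.000j S between n1,n0
  V1: constraint V(n3)−V(n2) = 1.03
Assemble and solve the 4×4 MNA system:
  V(n1)=0.9749+0.04543j  V(n2)=-0.002210+0.04971j  V(n3)=1.028+0.04971j
  i(V1)=1.739-0.001005j

1.028+0.04971j V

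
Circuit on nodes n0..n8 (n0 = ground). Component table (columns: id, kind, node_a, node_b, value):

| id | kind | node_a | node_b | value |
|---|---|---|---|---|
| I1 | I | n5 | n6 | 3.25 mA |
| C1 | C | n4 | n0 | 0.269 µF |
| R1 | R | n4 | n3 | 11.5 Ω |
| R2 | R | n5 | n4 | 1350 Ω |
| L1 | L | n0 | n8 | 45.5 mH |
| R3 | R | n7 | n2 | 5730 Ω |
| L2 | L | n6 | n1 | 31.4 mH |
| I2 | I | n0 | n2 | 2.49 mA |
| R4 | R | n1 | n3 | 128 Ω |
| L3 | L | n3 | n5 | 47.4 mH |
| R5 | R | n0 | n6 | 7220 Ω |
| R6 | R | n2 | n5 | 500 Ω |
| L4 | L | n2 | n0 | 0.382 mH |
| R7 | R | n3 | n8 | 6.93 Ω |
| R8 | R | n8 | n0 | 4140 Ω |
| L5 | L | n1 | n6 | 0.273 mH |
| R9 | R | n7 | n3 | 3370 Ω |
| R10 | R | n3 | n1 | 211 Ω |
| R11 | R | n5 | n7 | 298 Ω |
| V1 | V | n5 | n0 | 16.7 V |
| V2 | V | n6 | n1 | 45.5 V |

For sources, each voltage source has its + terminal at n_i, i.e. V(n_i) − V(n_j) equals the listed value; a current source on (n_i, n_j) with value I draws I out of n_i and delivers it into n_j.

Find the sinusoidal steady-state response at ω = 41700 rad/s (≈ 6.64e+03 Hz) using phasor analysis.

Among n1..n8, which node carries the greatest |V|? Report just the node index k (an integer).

6

MNA unknowns: 8 node voltages V₁..V_8 plus 2 source currents (V1, V2)
I1: z[5]−=0.00325, z[6]+=0.00325
C1: Y=0.000+0.01122j on G[4,0]
R1: Y=0.08696+0.000j on G[4,3]
R2: Y=0.0007407+0.000j on G[5,4]
L1: Y=0.000-0.0005271j on G[0,8]
R3: Y=0.0001745+0.000j on G[7,2]
L2: Y=0.000-0.0007637j on G[6,1]
I2: z[0]−=0.00249, z[2]+=0.00249
R4: Y=0.007812+0.000j on G[1,3]
L3: Y=0.000-0.0005059j on G[3,5]
R5: Y=0.0001385+0.000j on G[0,6]
R6: Y=0.002000+0.000j on G[2,5]
L4: Y=0.000-0.06278j on G[2,0]
R7: Y=0.1443+0.000j on G[3,8]
R8: Y=0.0002415+0.000j on G[8,0]
L5: Y=0.000-0.08784j on G[1,6]
R9: Y=0.0002967+0.000j on G[7,3]
R10: Y=0.004739+0.000j on G[3,1]
R11: Y=0.003356+0.000j on G[5,7]
V1: row V5−V0=16.7, i_V1 at 5,0
V2: row V6−V1=45.5, i_V2 at 6,1
solve → V1=-0.8185-1.513j, V2=0.02144+0.6115j, V3=-0.5844-1.529j, V4=-0.6222-1.437j, V5=16.70+0.000j, V6=44.68-1.513j, V7=14.60-0.09069j, V8=-0.5778-1.529j
aux → i_V1=-0.05726+0.008599j, i_V2=-0.002939+4.032j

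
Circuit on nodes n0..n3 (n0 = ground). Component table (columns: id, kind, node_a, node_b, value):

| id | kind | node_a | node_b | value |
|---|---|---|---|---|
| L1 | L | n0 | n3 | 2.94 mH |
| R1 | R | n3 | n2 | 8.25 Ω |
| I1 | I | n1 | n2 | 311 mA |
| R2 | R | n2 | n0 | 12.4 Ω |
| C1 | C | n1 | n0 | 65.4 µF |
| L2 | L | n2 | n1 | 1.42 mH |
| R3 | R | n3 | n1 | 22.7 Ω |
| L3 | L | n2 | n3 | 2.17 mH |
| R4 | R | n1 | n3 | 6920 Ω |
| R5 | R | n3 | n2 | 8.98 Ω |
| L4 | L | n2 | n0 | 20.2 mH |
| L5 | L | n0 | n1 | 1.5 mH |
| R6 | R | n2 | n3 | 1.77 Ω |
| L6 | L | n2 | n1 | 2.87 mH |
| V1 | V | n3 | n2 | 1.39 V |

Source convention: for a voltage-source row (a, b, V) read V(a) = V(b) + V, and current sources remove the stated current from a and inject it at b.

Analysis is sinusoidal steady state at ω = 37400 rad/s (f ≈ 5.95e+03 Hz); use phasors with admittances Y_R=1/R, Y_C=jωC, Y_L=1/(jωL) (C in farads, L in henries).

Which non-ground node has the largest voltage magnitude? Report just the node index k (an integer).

MNA unknowns: 3 node voltages V₁..V_3 plus 1 source current (V1)
L1: Y=0.000-0.009095j on G[0,3]
R1: Y=0.1212+0.000j on G[3,2]
I1: z[1]−=0.311, z[2]+=0.311
R2: Y=0.08065+0.000j on G[2,0]
C1: Y=0.000+2.446j on G[1,0]
L2: Y=0.000-0.01883j on G[2,1]
R3: Y=0.04405+0.000j on G[3,1]
L3: Y=0.000-0.01232j on G[2,3]
R4: Y=0.0001445+0.000j on G[1,3]
R5: Y=0.1114+0.000j on G[3,2]
L4: Y=0.000-0.001324j on G[2,0]
L5: Y=0.000-0.01783j on G[0,1]
R6: Y=0.5650+0.000j on G[2,3]
L6: Y=0.000-0.009316j on G[2,1]
V1: row V3−V2=1.39, i_V1 at 3,2
solve → V1=-0.009706+0.06268j, V2=1.799+0.6814j, V3=3.189+0.6814j
aux → i_V1=-1.256+0.01878j

3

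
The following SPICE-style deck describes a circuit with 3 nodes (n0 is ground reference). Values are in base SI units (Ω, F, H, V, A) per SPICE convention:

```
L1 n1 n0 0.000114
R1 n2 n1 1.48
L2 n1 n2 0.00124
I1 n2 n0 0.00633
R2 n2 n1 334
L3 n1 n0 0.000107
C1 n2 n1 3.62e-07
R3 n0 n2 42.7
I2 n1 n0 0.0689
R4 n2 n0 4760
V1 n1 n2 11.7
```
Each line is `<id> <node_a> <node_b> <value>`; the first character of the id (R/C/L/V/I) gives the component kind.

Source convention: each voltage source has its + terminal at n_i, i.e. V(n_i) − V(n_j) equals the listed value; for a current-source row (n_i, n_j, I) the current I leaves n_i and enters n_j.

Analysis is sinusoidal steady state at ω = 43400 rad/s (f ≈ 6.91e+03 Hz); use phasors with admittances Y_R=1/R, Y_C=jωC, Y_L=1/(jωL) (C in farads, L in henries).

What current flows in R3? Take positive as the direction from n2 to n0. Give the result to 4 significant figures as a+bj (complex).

-0.2734+0.01125j A

Apply KCL at each of the 2 non-ground nodes and solve the resulting linear system.
Node n1: branches {L1, R1, L2, R2, L3, C1, I2, V1} → V_1 = 0.02720+0.4805j
Node n2: branches {R1, L2, I1, R2, C1, R3, R4, V1} → V_2 = -11.67+0.4805j
Source currents: i(V1)=-8.210+0.04495j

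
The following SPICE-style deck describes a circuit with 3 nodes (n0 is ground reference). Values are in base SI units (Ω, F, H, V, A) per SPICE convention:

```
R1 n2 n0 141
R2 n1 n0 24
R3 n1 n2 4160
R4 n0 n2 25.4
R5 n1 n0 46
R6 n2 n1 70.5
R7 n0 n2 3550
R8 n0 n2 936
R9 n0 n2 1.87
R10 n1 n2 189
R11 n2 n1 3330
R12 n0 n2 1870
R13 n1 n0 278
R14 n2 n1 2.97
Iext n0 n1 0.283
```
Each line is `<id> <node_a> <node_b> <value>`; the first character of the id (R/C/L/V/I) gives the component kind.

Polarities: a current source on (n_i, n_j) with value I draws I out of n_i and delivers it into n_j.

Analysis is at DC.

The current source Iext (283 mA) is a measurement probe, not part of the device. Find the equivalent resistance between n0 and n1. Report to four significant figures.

R_eq = 3.468 Ω

Apply KCL at each of the 2 non-ground nodes and solve the resulting linear system.
Node n1: branches {R2, R3, R5, R6, R10, R11, R13, R14, Iext} → V_1 = 0.9815
Node n2: branches {R1, R3, R4, R6, R7, R8, R9, R10, R11, R12, R14} → V_2 = 0.3725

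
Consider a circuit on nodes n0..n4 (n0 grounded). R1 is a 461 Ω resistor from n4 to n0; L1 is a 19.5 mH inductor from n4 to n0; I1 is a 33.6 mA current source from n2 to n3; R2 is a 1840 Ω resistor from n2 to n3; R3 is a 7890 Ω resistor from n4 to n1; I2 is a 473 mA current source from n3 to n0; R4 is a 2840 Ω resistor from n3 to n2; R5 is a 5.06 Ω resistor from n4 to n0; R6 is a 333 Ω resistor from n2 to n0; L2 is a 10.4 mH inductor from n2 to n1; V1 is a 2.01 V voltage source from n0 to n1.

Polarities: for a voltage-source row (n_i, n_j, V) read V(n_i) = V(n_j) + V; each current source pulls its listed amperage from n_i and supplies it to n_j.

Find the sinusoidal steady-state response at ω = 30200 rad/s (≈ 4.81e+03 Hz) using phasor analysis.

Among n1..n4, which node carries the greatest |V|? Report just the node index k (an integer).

3

Apply KCL at each of the 4 non-ground nodes and solve the resulting linear system.
Node n1: branches {R3, L2, V1} → V_1 = -2.010+0.000j
Node n2: branches {I1, R2, R4, R6, L2} → V_2 = -75.22-77.62j
Node n3: branches {I1, R2, I2, R4} → V_3 = -565.8-77.62j
Node n4: branches {R1, L1, R3, R5} → V_4 = -0.001274-1.082e-05j
Source currents: i(V1)=0.2469-0.2331j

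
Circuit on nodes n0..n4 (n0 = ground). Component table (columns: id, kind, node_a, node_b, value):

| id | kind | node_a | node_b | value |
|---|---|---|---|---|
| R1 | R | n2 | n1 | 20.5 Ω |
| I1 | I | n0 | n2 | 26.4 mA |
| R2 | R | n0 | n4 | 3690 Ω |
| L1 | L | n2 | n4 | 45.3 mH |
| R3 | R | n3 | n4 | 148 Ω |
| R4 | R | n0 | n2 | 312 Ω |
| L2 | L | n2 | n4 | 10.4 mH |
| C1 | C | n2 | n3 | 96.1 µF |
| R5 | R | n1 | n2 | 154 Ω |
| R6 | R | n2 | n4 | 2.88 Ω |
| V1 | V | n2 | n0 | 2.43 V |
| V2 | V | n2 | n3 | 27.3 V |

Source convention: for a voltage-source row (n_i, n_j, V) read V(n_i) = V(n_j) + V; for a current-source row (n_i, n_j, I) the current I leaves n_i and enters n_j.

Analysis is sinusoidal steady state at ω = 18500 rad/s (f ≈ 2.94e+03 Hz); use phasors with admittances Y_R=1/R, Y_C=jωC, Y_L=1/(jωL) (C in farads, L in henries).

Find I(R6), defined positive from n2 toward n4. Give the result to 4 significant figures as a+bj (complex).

MNA unknowns: 4 node voltages V₁..V_4 plus 2 source currents (V1, V2)
R1: Y=0.04878+0.000j on G[2,1]
I1: z[0]−=0.0264, z[2]+=0.0264
R2: Y=0.0002710+0.000j on G[0,4]
L1: Y=0.000-0.001193j on G[2,4]
R3: Y=0.006757+0.000j on G[3,4]
R4: Y=0.003205+0.000j on G[0,2]
L2: Y=0.000-0.005198j on G[2,4]
C1: Y=0.000+1.778j on G[2,3]
R5: Y=0.006494+0.000j on G[1,2]
R6: Y=0.3472+0.000j on G[2,4]
V1: row V2−V0=2.43, i_V1 at 2,0
V2: row V2−V3=27.3, i_V2 at 2,3
solve → V1=2.430+0.000j, V2=2.430+0.000j, V3=-24.87+0.000j, V4=1.908-0.009424j
aux → i_V1=0.01809+2.554e-06j, i_V2=-0.1809-48.54j

0.1814+0.003272j A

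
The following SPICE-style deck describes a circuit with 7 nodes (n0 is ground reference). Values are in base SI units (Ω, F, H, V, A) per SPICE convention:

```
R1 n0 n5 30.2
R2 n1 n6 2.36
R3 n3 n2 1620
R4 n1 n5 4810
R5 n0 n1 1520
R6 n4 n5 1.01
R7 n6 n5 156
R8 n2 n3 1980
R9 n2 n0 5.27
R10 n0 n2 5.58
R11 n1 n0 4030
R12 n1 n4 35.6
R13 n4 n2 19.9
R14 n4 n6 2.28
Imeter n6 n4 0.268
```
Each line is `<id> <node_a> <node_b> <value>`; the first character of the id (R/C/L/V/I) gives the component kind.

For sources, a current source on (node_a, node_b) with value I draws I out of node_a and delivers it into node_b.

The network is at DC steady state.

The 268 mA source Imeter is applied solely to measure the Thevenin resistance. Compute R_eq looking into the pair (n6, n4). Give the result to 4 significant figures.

R_eq = 2.117 Ω

MNA unknowns: 6 node voltages V₁..V_6
R1: Y=0.03311 on G[0,5]
R2: Y=0.4237 on G[1,6]
R3: Y=0.0006173 on G[3,2]
R4: Y=0.0002079 on G[1,5]
R5: Y=0.0006579 on G[0,1]
R6: Y=0.9901 on G[4,5]
R7: Y=0.006410 on G[6,5]
R8: Y=0.0005051 on G[2,3]
R9: Y=0.1898 on G[2,0]
R10: Y=0.1792 on G[0,2]
R11: Y=0.0002481 on G[1,0]
R12: Y=0.02809 on G[1,4]
R13: Y=0.05025 on G[4,2]
R14: Y=0.4386 on G[4,6]
Imeter: z[6]−=0.268, z[4]+=0.268
solve → V1=-0.5231, V2=0.0009342, V3=0.0009342, V4=0.007794, V5=0.003904, V6=-0.5597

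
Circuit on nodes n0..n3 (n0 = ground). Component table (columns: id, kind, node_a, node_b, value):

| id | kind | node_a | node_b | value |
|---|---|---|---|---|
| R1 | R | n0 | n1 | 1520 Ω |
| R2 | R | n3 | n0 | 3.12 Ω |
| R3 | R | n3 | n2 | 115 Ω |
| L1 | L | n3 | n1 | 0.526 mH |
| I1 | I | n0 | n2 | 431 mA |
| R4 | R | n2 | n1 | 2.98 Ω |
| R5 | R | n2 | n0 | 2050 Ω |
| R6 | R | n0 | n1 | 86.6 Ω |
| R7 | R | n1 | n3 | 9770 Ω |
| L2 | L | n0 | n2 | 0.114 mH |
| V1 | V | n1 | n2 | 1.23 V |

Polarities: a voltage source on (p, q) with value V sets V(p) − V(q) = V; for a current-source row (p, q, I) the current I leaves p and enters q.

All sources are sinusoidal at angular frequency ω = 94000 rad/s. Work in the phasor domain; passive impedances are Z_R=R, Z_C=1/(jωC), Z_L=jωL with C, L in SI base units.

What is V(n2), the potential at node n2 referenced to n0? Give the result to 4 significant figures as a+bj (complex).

MNA unknowns: 3 node voltages V₁..V_3 plus 1 source current (V1)
R1: Y=0.0006579+0.000j on G[0,1]
R2: Y=0.3205+0.000j on G[3,0]
R3: Y=0.008696+0.000j on G[3,2]
L1: Y=0.000-0.02022j on G[3,1]
I1: z[0]−=0.431, z[2]+=0.431
R4: Y=0.3356+0.000j on G[2,1]
R5: Y=0.0004878+0.000j on G[2,0]
R6: Y=0.01155+0.000j on G[0,1]
R7: Y=0.0001024+0.000j on G[1,3]
L2: Y=0.000-0.09332j on G[0,2]
V1: row V1−V2=1.23, i_V1 at 1,2
solve → V1=1.731+3.587j, V2=0.5011+3.587j, V3=0.2338+0.003862j
aux → i_V1=-0.5065-0.01386j

0.5011+3.587j V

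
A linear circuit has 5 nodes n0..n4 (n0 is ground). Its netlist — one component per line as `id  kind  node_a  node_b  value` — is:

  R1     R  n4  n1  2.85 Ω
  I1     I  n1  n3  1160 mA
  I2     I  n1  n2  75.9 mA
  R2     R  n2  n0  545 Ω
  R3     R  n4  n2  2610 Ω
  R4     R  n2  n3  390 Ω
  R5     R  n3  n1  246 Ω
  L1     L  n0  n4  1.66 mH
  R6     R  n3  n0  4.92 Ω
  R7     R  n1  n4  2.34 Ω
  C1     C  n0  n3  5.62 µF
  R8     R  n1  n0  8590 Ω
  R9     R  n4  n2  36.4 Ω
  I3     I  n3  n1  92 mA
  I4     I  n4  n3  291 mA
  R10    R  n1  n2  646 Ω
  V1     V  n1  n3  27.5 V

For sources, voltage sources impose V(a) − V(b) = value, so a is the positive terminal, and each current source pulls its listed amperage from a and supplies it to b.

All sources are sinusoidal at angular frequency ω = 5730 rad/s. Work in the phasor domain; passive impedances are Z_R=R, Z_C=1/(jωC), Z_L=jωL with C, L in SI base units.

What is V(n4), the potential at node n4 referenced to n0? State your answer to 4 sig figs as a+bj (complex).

19.78+13.61j V

MNA unknowns: 4 node voltages V₁..V_4 plus 1 source current (V1)
R1: Y=0.3509+0.000j on G[4,1]
I1: z[1]−=1.16, z[3]+=1.16
I2: z[1]−=0.0759, z[2]+=0.0759
R2: Y=0.001835+0.000j on G[2,0]
R3: Y=0.0003831+0.000j on G[4,2]
R4: Y=0.002564+0.000j on G[2,3]
R5: Y=0.004065+0.000j on G[3,1]
L1: Y=0.000-0.1051j on G[0,4]
R6: Y=0.2033+0.000j on G[3,0]
R7: Y=0.4274+0.000j on G[1,4]
C1: Y=0.000+0.03220j on G[0,3]
R8: Y=0.0001164+0.000j on G[1,0]
R9: Y=0.02747+0.000j on G[4,2]
I3: z[3]−=0.092, z[1]+=0.092
I4: z[4]−=0.291, z[3]+=0.291
R10: Y=0.001548+0.000j on G[1,2]
V1: row V1−V3=27.5, i_V1 at 1,3
solve → V1=22.01+10.98j, V2=19.13+12.55j, V3=-5.487+10.98j, V4=19.78+13.61j
aux → i_V1=-3.003+2.051j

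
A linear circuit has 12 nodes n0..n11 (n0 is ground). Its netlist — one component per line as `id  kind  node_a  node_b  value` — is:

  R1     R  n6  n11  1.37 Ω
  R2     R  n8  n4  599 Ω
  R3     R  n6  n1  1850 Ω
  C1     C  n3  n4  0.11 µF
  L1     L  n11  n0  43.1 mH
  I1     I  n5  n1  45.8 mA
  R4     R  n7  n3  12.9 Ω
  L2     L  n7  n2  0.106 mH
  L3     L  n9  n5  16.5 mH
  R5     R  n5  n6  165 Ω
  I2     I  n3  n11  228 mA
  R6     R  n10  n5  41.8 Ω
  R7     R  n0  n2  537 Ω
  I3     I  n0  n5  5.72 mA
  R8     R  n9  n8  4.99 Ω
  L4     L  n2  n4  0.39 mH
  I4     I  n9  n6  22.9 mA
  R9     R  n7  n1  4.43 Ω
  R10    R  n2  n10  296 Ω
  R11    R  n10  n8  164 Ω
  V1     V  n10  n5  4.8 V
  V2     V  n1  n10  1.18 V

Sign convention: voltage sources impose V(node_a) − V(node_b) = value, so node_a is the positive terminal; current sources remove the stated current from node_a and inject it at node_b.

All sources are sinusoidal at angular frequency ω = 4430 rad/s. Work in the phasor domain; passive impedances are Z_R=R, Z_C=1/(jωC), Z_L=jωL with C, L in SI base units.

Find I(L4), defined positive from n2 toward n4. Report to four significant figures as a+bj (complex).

0.007596+0.0001331j A

Element admittances at ω=4430 rad/s:
  Y(R1) = 0.7299+0.000j S between n6,n11
  Y(R2) = 0.001669+0.000j S between n8,n4
  Y(R3) = 0.0005405+0.000j S between n6,n1
  Y(C1) = 0.000+0.0004873j S between n3,n4
  Y(L1) = 0.000-0.005237j S between n11,n0
  I1: injects 0.0458 A into n1 (from n5)
  Y(R4) = 0.07752+0.000j S between n7,n3
  Y(L2) = 0.000-2.130j S between n7,n2
  Y(L3) = 0.000-0.01368j S between n9,n5
  Y(R5) = 0.006061+0.000j S between n5,n6
  I2: injects 0.228 A into n11 (from n3)
  Y(R6) = 0.02392+0.000j S between n10,n5
  Y(R7) = 0.001862+0.000j S between n0,n2
  I3: injects 0.00572 A into n5 (from n0)
  Y(R8) = 0.2004+0.000j S between n9,n8
  Y(L4) = 0.000-0.5788j S between n2,n4
  I4: injects 0.0229 A into n6 (from n9)
  Y(R9) = 0.2257+0.000j S between n7,n1
  Y(R10) = 0.003378+0.000j S between n2,n10
  Y(R11) = 0.006098+0.000j S between n10,n8
  V1: constraint V(n10)−V(n5) = 4.8
  V2: constraint V(n1)−V(n10) = 1.18
Assemble and solve the 13×13 MNA system:
  V(n1)=-22.66+7.365j  V(n2)=-23.51+7.327j  V(n3)=-26.46+7.329j  V(n4)=-23.51+7.314j  V(n5)=-28.64+7.365j  V(n6)=2.361+9.432j  V(n7)=-23.51+7.311j  V(n8)=-28.05+8.095j  V(n9)=-28.22+8.123j  V(n10)=-23.84+7.365j  V(n11)=2.605+9.450j
  i(V1)=-0.2730-0.006773j  i(V2)=-0.1336-0.01110j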